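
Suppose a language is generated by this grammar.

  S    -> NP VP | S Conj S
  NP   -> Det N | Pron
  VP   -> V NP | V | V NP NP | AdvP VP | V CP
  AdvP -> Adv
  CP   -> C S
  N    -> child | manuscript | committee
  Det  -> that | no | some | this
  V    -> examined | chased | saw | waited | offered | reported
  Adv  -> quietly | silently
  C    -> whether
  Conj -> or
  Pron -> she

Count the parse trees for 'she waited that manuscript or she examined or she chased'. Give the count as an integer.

2

The two bracketings:
[S [S [NP [Pron she]] [VP [V waited] [NP [Det that] [N manuscript]]]] [Conj or] [S [S [NP [Pron she]] [VP [V examined]]] [Conj or] [S [NP [Pron she]] [VP [V chased]]]]]
[S [S [S [NP [Pron she]] [VP [V waited] [NP [Det that] [N manuscript]]]] [Conj or] [S [NP [Pron she]] [VP [V examined]]]] [Conj or] [S [NP [Pron she]] [VP [V chased]]]]
The trees differ in how a recursive rule is bracketed over the same span.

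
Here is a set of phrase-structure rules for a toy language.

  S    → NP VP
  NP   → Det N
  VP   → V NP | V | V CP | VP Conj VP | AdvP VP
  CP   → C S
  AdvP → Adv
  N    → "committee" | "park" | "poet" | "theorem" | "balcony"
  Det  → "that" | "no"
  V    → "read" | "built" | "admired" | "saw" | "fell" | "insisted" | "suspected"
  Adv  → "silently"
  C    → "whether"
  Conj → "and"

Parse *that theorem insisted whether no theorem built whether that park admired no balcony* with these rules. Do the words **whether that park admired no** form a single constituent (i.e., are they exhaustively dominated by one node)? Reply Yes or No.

No

[S [NP [Det that] [N theorem]] [VP [V insisted] [CP [C whether] [S [NP [Det no] [N theorem]] [VP [V built] [CP [C whether] [S [NP [Det that] [N park]] [VP [V admired] [NP [Det no] [N balcony]]]]]]]]]]
The smallest constituent containing 'whether that park admired no' is the CP spanning 'whether that park admired no balcony'; no single node in the tree dominates exactly the given words.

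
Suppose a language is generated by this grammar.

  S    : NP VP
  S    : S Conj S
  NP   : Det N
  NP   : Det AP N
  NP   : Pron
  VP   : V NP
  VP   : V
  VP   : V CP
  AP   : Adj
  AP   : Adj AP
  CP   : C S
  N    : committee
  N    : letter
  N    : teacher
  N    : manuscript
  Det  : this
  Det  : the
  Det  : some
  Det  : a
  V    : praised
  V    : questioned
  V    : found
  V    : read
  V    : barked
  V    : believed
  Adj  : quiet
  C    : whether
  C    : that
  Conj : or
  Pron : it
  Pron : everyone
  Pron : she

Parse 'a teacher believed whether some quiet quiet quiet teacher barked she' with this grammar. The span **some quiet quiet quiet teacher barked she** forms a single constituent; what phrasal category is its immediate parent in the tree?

CP

[S [NP [Det a] [N teacher]] [VP [V believed] [CP [C whether] [S [NP [Det some] [AP [Adj quiet] [AP [Adj quiet] [AP [Adj quiet]]]] [N teacher]] [VP [V barked] [NP [Pron she]]]]]]]
The span 'some quiet quiet quiet teacher barked she' is the S node built by S → NP VP.
Its mother is the CP built by CP → C S.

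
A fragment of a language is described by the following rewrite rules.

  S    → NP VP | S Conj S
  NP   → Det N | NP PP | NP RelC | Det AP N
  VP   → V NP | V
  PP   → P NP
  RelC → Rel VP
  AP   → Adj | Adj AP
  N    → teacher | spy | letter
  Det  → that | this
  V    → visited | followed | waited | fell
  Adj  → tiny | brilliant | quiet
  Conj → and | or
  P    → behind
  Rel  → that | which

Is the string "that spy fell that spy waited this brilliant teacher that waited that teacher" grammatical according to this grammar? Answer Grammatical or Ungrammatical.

For S → NP VP, the only prefix that parses as NP is 'that spy', but the remainder 'fell that spy waited this brilliant teacher that waited that teacher' is not a VP under these rules. The alternative S rule S → S Conj S likewise has no satisfying split.

Ungrammatical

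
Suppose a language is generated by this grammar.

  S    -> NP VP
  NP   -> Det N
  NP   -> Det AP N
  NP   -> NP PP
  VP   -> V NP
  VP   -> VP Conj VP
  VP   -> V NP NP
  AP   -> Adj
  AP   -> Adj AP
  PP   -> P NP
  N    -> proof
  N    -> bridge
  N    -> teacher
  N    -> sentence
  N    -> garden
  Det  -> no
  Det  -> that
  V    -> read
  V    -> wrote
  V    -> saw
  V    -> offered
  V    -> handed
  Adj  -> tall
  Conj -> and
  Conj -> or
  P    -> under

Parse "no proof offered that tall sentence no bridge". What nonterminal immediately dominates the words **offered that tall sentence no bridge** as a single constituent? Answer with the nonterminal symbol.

S
  NP
    Det: no
    N: proof
  VP
    V: offered
    NP
      Det: that
      AP
        Adj: tall
      N: sentence
    NP
      Det: no
      N: bridge
The span 'offered that tall sentence no bridge' is the VP node built by VP → V NP NP.

VP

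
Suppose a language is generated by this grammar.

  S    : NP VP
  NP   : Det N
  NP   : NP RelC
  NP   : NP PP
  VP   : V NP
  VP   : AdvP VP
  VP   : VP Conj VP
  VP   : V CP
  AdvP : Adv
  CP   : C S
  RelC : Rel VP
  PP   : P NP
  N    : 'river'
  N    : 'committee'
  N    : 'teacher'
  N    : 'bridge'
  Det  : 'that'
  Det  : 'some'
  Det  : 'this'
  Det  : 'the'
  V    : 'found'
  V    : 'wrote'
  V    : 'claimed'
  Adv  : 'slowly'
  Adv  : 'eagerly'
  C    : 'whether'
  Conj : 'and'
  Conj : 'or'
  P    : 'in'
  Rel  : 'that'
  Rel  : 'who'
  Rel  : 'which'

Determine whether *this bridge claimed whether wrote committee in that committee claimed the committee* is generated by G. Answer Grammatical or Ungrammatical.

A C word can never sit immediately before a V word in any string this grammar generates, so the substring 'whether wrote' rules out a derivation.

Ungrammatical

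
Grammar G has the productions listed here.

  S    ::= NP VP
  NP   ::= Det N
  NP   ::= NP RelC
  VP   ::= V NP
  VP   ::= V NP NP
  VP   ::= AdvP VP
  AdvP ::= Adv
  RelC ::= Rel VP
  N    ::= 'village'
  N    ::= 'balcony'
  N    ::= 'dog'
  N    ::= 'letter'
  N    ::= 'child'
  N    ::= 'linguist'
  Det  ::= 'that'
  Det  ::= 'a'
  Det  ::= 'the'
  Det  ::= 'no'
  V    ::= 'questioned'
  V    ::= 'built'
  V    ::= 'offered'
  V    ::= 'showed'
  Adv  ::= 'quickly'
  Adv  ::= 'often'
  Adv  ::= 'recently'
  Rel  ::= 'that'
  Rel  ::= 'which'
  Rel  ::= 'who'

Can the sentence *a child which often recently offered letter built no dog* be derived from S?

A V word can never sit immediately before an N word in any string this grammar generates, so the substring 'offered letter' rules out a derivation.

Ungrammatical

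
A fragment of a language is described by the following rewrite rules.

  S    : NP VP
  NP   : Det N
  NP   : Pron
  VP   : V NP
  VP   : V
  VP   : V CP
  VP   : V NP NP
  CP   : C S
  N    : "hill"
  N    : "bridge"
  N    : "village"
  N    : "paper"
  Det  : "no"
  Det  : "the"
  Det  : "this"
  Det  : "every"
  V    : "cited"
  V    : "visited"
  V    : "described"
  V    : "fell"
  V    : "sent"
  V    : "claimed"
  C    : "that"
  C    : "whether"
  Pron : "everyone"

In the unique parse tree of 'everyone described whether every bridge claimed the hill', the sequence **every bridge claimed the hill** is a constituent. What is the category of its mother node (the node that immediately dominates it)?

CP

[S [NP [Pron everyone]] [VP [V described] [CP [C whether] [S [NP [Det every] [N bridge]] [VP [V claimed] [NP [Det the] [N hill]]]]]]]
The span 'every bridge claimed the hill' is the S node built by S → NP VP.
Its mother is the CP built by CP → C S.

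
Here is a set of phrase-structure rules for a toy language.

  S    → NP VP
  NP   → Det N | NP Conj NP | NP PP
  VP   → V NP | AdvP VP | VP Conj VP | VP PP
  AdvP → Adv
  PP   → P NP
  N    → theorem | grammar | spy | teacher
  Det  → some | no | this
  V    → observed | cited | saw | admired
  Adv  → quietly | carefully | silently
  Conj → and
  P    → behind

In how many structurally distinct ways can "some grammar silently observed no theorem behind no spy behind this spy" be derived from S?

9

Two of the 9 distinct bracketings:
[S [NP [Det some] [N grammar]] [VP [AdvP [Adv silently]] [VP [V observed] [NP [NP [Det no] [N theorem]] [PP [P behind] [NP [NP [Det no] [N spy]] [PP [P behind] [NP [Det this] [N spy]]]]]]]]]
[S [NP [Det some] [N grammar]] [VP [AdvP [Adv silently]] [VP [V observed] [NP [NP [NP [Det no] [N theorem]] [PP [P behind] [NP [Det no] [N spy]]]] [PP [P behind] [NP [Det this] [N spy]]]]]]]
The trees differ in how a recursive rule is bracketed over the same span.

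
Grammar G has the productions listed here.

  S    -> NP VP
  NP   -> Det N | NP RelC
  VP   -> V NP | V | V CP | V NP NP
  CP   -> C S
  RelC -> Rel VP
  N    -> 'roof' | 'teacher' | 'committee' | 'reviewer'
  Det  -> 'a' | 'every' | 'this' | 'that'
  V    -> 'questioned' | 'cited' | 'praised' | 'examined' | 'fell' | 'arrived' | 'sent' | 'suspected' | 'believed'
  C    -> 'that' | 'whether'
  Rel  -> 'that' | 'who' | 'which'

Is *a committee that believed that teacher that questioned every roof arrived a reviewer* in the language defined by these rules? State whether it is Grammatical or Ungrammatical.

S
  NP
    NP
      Det: a
      N: committee
    RelC
      Rel: that
      VP
        V: believed
        NP
          NP
            Det: that
            N: teacher
          RelC
            Rel: that
            VP
              V: questioned
              NP
                Det: every
                N: roof
  VP
    V: arrived
    NP
      Det: a
      N: reviewer
The bracketing above is licensed at every node by one of the given productions, with S at the root.

Grammatical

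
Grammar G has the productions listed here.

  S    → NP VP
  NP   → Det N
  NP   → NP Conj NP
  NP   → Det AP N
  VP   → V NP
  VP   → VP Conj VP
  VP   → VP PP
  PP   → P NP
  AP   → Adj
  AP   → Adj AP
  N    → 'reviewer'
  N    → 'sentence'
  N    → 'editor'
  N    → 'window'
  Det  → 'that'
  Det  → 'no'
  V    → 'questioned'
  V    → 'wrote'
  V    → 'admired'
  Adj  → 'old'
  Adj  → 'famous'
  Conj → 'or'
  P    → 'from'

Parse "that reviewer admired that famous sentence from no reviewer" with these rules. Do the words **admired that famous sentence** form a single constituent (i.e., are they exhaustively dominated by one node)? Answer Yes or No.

[S [NP [Det that] [N reviewer]] [VP [VP [V admired] [NP [Det that] [AP [Adj famous]] [N sentence]]] [PP [P from] [NP [Det no] [N reviewer]]]]]
The words 'admired that famous sentence' are exhaustively dominated by a single VP node (built by VP → V NP), so they form a constituent.

Yes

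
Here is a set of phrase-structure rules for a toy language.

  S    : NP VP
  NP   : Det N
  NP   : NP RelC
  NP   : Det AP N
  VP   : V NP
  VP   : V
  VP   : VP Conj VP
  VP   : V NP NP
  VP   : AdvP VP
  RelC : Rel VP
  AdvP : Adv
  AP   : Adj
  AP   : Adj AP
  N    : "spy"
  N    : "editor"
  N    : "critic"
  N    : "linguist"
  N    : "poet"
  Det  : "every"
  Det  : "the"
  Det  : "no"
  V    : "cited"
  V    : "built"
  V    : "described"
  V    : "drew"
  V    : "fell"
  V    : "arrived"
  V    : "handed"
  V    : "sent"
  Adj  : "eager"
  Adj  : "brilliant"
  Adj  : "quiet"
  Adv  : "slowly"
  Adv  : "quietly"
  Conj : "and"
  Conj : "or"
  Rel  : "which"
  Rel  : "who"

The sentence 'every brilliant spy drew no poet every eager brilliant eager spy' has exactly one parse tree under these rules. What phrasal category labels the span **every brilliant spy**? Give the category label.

NP

[S [NP [Det every] [AP [Adj brilliant]] [N spy]] [VP [V drew] [NP [Det no] [N poet]] [NP [Det every] [AP [Adj eager] [AP [Adj brilliant] [AP [Adj eager]]]] [N spy]]]]
The span 'every brilliant spy' is the NP node built by NP → Det AP N.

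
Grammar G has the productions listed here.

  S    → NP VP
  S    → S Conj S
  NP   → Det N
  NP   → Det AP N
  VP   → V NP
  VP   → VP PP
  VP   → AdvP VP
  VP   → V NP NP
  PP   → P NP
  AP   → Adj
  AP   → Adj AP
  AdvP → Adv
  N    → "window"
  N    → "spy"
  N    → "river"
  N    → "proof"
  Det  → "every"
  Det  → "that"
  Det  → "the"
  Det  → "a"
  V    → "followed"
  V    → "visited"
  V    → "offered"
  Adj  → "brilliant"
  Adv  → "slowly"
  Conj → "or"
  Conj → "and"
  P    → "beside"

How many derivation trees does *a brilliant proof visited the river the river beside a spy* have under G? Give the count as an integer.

[S [NP [Det a] [AP [Adj brilliant]] [N proof]] [VP [VP [V visited] [NP [Det the] [N river]] [NP [Det the] [N river]]] [PP [P beside] [NP [Det a] [N spy]]]]]
No rule offers an alternative attachment or grouping for any span, so this is the only derivation.

1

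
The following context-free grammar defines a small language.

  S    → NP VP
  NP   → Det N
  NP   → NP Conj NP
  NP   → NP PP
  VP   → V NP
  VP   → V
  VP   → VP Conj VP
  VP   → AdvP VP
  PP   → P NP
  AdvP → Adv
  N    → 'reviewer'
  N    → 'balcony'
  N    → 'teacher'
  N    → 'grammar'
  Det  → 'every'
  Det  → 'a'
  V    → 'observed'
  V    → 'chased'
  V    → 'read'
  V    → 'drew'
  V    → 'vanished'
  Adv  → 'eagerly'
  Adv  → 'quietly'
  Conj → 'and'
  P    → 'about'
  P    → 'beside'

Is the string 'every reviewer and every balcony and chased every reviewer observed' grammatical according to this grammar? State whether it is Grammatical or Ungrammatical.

Ungrammatical

For S → NP VP, every NP-prefix leaves a non-VP remainder: after 'every reviewer' the remainder is not a VP; after 'every reviewer and every balcony' the remainder is not a VP.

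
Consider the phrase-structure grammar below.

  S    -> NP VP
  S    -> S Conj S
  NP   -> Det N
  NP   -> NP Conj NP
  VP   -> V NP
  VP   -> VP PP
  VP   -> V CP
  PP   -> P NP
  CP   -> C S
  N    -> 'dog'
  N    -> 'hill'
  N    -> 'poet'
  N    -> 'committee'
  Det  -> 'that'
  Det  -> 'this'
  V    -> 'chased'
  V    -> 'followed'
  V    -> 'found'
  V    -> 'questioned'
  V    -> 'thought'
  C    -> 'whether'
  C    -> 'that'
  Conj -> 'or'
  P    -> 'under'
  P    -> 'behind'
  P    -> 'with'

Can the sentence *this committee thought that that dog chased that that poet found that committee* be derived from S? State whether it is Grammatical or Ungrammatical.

[S [NP [Det this] [N committee]] [VP [V thought] [CP [C that] [S [NP [Det that] [N dog]] [VP [V chased] [CP [C that] [S [NP [Det that] [N poet]] [VP [V found] [NP [Det that] [N committee]]]]]]]]]]
The bracketing above is licensed at every node by one of the given productions, with S at the root.

Grammatical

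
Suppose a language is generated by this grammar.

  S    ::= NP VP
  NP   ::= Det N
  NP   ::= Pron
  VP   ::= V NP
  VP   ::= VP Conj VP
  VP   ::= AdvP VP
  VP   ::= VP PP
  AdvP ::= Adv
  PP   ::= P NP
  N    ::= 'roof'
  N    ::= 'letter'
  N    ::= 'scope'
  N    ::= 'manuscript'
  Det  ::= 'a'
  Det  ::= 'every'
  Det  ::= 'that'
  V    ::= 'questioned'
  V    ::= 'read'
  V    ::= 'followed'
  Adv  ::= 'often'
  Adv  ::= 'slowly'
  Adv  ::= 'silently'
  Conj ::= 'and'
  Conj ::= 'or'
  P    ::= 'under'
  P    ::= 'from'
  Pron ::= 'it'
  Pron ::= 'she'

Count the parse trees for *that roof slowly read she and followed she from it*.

5

Two of the 5 distinct bracketings:
[S [NP [Det that] [N roof]] [VP [VP [AdvP [Adv slowly]] [VP [V read] [NP [Pron she]]]] [Conj and] [VP [VP [V followed] [NP [Pron she]]] [PP [P from] [NP [Pron it]]]]]]
[S [NP [Det that] [N roof]] [VP [AdvP [Adv slowly]] [VP [VP [V read] [NP [Pron she]]] [Conj and] [VP [VP [V followed] [NP [Pron she]]] [PP [P from] [NP [Pron it]]]]]]]
The trees differ in how a recursive rule is bracketed over the same span.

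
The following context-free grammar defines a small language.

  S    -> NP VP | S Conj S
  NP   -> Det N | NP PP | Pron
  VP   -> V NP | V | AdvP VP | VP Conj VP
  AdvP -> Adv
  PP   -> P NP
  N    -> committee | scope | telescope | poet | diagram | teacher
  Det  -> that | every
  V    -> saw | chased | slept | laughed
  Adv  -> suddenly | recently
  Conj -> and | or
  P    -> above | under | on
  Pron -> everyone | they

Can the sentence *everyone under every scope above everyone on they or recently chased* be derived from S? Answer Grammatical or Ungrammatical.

For S → NP VP, every NP-prefix leaves a non-VP remainder: after 'everyone' the remainder is not a VP; after 'everyone under every scope' the remainder is not a VP; after 'everyone under every scope above everyone' the remainder is not a VP (and 1 more). The alternative S rule S → S Conj S likewise has no satisfying split.

Ungrammatical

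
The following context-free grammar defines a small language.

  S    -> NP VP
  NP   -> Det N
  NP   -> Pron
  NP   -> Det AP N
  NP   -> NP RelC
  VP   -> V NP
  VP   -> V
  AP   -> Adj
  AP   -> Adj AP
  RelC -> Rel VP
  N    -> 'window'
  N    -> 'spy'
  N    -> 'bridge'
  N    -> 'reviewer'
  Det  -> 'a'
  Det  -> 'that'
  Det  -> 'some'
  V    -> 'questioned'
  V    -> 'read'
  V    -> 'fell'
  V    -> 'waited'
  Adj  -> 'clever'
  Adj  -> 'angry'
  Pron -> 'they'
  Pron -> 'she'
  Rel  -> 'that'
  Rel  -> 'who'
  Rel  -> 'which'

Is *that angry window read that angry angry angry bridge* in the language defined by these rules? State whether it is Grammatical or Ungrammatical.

[S [NP [Det that] [AP [Adj angry]] [N window]] [VP [V read] [NP [Det that] [AP [Adj angry] [AP [Adj angry] [AP [Adj angry]]]] [N bridge]]]]
Every word is introduced by a lexical rule and the phrasal rules combine the resulting categories into a single S.

Grammatical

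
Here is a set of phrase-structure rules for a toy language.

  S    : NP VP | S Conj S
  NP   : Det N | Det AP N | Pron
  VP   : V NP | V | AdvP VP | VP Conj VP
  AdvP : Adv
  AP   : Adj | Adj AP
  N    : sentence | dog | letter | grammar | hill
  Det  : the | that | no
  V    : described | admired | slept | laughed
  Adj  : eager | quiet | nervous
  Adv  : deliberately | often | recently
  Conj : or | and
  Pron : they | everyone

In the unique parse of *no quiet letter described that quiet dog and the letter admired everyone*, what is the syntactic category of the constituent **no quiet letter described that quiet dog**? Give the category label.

S
  S
    NP
      Det: no
      AP
        Adj: quiet
      N: letter
    VP
      V: described
      NP
        Det: that
        AP
          Adj: quiet
        N: dog
  Conj: and
  S
    NP
      Det: the
      N: letter
    VP
      V: admired
      NP
        Pron: everyone
The span 'no quiet letter described that quiet dog' is the S node built by S → NP VP.

S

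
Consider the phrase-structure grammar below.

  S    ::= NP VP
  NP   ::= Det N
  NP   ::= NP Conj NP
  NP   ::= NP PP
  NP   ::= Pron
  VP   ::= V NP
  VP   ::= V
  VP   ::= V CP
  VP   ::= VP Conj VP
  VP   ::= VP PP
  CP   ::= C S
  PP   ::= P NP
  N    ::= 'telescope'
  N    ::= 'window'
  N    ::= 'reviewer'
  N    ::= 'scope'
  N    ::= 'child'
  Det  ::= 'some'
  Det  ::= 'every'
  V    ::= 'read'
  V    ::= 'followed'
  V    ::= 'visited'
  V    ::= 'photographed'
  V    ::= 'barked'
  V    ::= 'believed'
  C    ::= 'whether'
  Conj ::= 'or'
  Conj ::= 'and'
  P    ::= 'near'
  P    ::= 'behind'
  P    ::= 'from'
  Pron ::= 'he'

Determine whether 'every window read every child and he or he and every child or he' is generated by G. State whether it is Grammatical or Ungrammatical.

S
  NP
    Det: every
    N: window
  VP
    V: read
    NP
      NP
        Det: every
        N: child
      Conj: and
      NP
        NP
          Pron: he
        Conj: or
        NP
          NP
            Pron: he
          Conj: and
          NP
            NP
              Det: every
              N: child
            Conj: or
            NP
              Pron: he
Each bracket corresponds to one application of a listed rule, so the string is derivable from S.

Grammatical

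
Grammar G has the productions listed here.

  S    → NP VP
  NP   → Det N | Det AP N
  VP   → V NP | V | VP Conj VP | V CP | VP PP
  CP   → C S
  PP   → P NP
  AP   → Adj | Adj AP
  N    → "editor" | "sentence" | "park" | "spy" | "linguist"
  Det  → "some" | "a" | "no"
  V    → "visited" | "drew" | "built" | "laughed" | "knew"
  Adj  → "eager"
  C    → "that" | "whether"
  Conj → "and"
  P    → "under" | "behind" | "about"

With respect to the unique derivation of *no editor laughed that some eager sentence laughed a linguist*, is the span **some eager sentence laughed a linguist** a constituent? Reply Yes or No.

[S [NP [Det no] [N editor]] [VP [V laughed] [CP [C that] [S [NP [Det some] [AP [Adj eager]] [N sentence]] [VP [V laughed] [NP [Det a] [N linguist]]]]]]]
The words 'some eager sentence laughed a linguist' are exhaustively dominated by a single S node (built by S → NP VP), so they form a constituent.

Yes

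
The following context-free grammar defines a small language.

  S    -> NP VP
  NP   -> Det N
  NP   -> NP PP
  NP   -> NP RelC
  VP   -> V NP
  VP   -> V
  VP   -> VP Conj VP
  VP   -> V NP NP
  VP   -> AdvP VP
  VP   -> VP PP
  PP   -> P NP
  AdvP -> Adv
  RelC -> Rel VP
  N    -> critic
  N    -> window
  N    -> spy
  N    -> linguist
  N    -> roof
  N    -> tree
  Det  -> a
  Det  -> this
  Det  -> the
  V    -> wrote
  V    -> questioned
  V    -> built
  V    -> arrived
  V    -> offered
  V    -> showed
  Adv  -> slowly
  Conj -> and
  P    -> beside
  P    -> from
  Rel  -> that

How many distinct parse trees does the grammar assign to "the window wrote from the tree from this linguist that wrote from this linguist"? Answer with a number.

Two of the 10 distinct bracketings:
[S [NP [Det the] [N window]] [VP [VP [V wrote]] [PP [P from] [NP [NP [Det the] [N tree]] [PP [P from] [NP [NP [NP [Det this] [N linguist]] [RelC [Rel that] [VP [V wrote]]]] [PP [P from] [NP [Det this] [N linguist]]]]]]]]]
[S [NP [Det the] [N window]] [VP [VP [V wrote]] [PP [P from] [NP [NP [Det the] [N tree]] [PP [P from] [NP [NP [Det this] [N linguist]] [RelC [Rel that] [VP [VP [V wrote]] [PP [P from] [NP [Det this] [N linguist]]]]]]]]]]]
The trees differ in how a recursive rule is bracketed over the same span.

10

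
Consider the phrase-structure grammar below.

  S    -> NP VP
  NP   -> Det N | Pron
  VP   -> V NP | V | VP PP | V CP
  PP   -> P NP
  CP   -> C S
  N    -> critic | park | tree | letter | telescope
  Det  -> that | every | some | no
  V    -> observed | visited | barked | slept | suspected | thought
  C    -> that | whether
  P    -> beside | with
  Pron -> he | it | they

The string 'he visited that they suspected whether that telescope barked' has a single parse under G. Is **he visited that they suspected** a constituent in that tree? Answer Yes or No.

[S [NP [Pron he]] [VP [V visited] [CP [C that] [S [NP [Pron they]] [VP [V suspected] [CP [C whether] [S [NP [Det that] [N telescope]] [VP [V barked]]]]]]]]]
The smallest constituent containing 'he visited that they suspected' is the S spanning 'he visited that they suspected whether that telescope barked'; no single node in the tree dominates exactly the given words.

No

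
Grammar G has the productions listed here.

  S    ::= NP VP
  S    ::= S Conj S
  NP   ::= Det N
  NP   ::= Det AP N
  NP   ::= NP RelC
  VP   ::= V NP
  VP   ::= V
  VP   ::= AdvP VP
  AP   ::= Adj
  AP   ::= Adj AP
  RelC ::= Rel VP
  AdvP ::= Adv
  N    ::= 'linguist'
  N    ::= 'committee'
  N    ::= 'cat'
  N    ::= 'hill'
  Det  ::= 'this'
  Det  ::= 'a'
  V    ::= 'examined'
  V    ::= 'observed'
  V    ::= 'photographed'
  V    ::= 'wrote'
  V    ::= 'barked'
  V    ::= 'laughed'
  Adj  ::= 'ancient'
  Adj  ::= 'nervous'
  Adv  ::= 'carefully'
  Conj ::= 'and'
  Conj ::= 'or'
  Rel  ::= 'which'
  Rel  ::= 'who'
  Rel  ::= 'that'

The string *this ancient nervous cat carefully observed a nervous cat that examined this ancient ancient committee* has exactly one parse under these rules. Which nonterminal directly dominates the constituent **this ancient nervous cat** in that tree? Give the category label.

[S [NP [Det this] [AP [Adj ancient] [AP [Adj nervous]]] [N cat]] [VP [AdvP [Adv carefully]] [VP [V observed] [NP [NP [Det a] [AP [Adj nervous]] [N cat]] [RelC [Rel that] [VP [V examined] [NP [Det this] [AP [Adj ancient] [AP [Adj ancient]]] [N committee]]]]]]]]
The span 'this ancient nervous cat' is the NP node built by NP → Det AP N.
Its mother is the S built by S → NP VP.

S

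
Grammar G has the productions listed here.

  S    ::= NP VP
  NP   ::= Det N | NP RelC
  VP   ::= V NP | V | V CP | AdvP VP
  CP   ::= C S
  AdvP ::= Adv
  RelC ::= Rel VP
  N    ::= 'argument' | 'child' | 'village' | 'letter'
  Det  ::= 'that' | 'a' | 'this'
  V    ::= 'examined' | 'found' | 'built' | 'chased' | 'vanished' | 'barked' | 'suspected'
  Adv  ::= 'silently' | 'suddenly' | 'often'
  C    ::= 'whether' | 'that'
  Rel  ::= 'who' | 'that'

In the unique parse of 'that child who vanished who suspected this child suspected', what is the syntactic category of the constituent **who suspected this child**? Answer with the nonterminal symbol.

S
  NP
    NP
      NP
        Det: that
        N: child
      RelC
        Rel: who
        VP
          V: vanished
    RelC
      Rel: who
      VP
        V: suspected
        NP
          Det: this
          N: child
  VP
    V: suspected
The span 'who suspected this child' is the RelC node built by RelC → Rel VP.

RelC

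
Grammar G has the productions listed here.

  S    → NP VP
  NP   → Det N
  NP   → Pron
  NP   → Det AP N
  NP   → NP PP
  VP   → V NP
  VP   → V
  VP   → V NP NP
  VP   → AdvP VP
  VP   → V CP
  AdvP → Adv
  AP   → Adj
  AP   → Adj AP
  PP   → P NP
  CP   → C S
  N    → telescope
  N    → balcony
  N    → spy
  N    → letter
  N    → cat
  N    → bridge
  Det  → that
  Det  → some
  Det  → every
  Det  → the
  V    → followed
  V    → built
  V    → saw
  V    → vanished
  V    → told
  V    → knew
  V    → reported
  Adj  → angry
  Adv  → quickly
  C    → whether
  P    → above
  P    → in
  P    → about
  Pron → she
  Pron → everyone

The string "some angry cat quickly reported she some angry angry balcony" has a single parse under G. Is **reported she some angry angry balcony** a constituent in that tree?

[S [NP [Det some] [AP [Adj angry]] [N cat]] [VP [AdvP [Adv quickly]] [VP [V reported] [NP [Pron she]] [NP [Det some] [AP [Adj angry] [AP [Adj angry]]] [N balcony]]]]]
The words 'reported she some angry angry balcony' are exhaustively dominated by a single VP node (built by VP → V NP NP), so they form a constituent.

Yes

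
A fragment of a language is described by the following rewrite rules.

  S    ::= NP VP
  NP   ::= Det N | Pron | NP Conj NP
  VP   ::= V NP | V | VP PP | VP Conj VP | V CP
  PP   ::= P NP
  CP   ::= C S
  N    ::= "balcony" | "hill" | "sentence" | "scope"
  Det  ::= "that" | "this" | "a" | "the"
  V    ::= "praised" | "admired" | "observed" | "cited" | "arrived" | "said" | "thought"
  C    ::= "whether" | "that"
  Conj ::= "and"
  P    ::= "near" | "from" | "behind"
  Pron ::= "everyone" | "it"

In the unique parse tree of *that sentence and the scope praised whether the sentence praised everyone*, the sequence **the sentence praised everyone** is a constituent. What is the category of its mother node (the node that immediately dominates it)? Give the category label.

CP

S
  NP
    NP
      Det: that
      N: sentence
    Conj: and
    NP
      Det: the
      N: scope
  VP
    V: praised
    CP
      C: whether
      S
        NP
          Det: the
          N: sentence
        VP
          V: praised
          NP
            Pron: everyone
The span 'the sentence praised everyone' is the S node built by S → NP VP.
Its mother is the CP built by CP → C S.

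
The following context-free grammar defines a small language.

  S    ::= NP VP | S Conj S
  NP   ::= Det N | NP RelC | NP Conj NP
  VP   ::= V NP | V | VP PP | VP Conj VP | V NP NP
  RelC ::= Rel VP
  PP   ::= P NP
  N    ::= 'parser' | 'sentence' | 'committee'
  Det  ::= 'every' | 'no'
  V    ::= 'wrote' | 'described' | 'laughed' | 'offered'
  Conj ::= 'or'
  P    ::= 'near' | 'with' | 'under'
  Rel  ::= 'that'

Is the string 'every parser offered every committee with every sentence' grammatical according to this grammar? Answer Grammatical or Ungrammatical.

Grammatical

[S [NP [Det every] [N parser]] [VP [VP [V offered] [NP [Det every] [N committee]]] [PP [P with] [NP [Det every] [N sentence]]]]]
Every word is introduced by a lexical rule and the phrasal rules combine the resulting categories into a single S.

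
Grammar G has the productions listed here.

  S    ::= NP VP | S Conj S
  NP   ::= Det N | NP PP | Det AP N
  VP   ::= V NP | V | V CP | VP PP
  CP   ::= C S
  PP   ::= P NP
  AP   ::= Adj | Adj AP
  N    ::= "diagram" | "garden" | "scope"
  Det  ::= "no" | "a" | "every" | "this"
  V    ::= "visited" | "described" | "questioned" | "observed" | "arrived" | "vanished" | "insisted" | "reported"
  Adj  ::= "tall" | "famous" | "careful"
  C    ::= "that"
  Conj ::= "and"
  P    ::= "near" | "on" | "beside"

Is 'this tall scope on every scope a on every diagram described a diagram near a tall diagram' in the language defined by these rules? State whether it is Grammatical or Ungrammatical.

An N word can never sit immediately before a Det word in any string this grammar generates, so the substring 'scope a' rules out a derivation.

Ungrammatical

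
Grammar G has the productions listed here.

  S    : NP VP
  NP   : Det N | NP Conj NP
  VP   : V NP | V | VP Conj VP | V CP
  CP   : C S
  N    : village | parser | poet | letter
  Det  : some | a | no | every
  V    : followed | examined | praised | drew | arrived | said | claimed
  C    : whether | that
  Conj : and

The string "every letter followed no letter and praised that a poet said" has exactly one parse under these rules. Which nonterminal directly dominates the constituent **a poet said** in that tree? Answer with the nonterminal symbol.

CP

S
  NP
    Det: every
    N: letter
  VP
    VP
      V: followed
      NP
        Det: no
        N: letter
    Conj: and
    VP
      V: praised
      CP
        C: that
        S
          NP
            Det: a
            N: poet
          VP
            V: said
The span 'a poet said' is the S node built by S → NP VP.
Its mother is the CP built by CP → C S.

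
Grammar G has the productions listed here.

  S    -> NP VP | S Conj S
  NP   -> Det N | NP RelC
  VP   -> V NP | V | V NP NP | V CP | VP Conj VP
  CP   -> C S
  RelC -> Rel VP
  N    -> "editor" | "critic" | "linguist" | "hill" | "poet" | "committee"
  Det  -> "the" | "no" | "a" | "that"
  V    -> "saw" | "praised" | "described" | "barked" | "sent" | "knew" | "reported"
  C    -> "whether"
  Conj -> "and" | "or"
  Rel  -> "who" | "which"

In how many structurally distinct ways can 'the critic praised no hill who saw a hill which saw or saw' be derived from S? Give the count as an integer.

7

Two of the 7 distinct bracketings:
[S [NP [Det the] [N critic]] [VP [V praised] [NP [NP [Det no] [N hill]] [RelC [Rel who] [VP [V saw] [NP [NP [Det a] [N hill]] [RelC [Rel which] [VP [VP [V saw]] [Conj or] [VP [V saw]]]]]]]]]]
[S [NP [Det the] [N critic]] [VP [V praised] [NP [NP [Det no] [N hill]] [RelC [Rel who] [VP [VP [V saw] [NP [NP [Det a] [N hill]] [RelC [Rel which] [VP [V saw]]]]] [Conj or] [VP [V saw]]]]]]]
The trees differ in how a recursive rule is bracketed over the same span.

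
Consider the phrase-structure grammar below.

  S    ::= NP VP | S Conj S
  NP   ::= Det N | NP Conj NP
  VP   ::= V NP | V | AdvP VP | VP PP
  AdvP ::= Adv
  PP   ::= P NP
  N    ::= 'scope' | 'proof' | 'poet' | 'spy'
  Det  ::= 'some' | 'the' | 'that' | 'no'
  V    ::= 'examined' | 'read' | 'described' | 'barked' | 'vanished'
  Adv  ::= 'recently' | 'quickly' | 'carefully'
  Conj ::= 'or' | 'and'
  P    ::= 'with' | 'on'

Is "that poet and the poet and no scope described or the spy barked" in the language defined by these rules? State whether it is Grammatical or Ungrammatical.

S
  S
    NP
      NP
        Det: that
        N: poet
      Conj: and
      NP
        NP
          Det: the
          N: poet
        Conj: and
        NP
          Det: no
          N: scope
    VP
      V: described
  Conj: or
  S
    NP
      Det: the
      N: spy
    VP
      V: barked
Every word is introduced by a lexical rule and the phrasal rules combine the resulting categories into a single S.

Grammatical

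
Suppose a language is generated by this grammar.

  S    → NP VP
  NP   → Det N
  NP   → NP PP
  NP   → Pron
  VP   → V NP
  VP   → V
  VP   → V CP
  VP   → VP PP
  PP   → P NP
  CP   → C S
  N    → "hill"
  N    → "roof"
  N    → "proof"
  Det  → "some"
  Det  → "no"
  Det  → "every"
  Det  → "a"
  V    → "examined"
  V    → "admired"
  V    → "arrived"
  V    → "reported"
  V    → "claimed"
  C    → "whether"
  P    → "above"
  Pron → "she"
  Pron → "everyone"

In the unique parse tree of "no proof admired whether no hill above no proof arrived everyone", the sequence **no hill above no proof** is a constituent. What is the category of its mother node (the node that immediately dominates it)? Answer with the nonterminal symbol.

S
  NP
    Det: no
    N: proof
  VP
    V: admired
    CP
      C: whether
      S
        NP
          NP
            Det: no
            N: hill
          PP
            P: above
            NP
              Det: no
              N: proof
        VP
          V: arrived
          NP
            Pron: everyone
The span 'no hill above no proof' is the NP node built by NP → NP PP.
Its mother is the S built by S → NP VP.

S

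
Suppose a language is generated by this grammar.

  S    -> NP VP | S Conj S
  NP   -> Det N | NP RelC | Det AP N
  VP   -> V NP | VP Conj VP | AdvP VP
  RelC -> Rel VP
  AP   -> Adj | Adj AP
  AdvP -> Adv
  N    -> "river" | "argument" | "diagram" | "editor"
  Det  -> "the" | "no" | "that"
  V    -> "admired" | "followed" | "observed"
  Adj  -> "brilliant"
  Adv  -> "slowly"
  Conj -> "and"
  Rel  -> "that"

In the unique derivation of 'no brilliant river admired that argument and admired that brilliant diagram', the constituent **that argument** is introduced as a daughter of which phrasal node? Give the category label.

[S [NP [Det no] [AP [Adj brilliant]] [N river]] [VP [VP [V admired] [NP [Det that] [N argument]]] [Conj and] [VP [V admired] [NP [Det that] [AP [Adj brilliant]] [N diagram]]]]]
The span 'that argument' is the NP node built by NP → Det N.
Its mother is the VP built by VP → V NP.

VP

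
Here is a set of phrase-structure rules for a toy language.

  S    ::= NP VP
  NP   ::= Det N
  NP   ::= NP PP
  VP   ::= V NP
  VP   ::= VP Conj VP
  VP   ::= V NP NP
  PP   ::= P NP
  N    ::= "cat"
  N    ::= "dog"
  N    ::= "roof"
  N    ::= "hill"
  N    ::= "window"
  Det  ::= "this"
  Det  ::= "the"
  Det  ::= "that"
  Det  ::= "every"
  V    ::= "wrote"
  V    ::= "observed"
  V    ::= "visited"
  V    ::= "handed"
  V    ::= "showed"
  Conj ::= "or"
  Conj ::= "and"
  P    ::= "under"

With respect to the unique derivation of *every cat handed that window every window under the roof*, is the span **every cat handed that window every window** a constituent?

[S [NP [Det every] [N cat]] [VP [V handed] [NP [Det that] [N window]] [NP [NP [Det every] [N window]] [PP [P under] [NP [Det the] [N roof]]]]]]
The smallest constituent containing 'every cat handed that window every window' is the S spanning 'every cat handed that window every window under the roof'; no single node in the tree dominates exactly the given words.

No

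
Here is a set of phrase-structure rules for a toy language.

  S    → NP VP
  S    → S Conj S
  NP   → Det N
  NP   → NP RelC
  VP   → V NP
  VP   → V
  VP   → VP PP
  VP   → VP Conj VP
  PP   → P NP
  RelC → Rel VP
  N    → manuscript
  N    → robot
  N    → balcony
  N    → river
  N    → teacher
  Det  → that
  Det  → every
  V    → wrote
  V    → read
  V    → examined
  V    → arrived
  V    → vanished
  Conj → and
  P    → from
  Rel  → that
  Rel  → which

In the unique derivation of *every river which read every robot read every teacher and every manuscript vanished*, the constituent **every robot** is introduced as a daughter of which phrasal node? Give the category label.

VP

S
  S
    NP
      NP
        Det: every
        N: river
      RelC
        Rel: which
        VP
          V: read
          NP
            Det: every
            N: robot
    VP
      V: read
      NP
        Det: every
        N: teacher
  Conj: and
  S
    NP
      Det: every
      N: manuscript
    VP
      V: vanished
The span 'every robot' is the NP node built by NP → Det N.
Its mother is the VP built by VP → V NP.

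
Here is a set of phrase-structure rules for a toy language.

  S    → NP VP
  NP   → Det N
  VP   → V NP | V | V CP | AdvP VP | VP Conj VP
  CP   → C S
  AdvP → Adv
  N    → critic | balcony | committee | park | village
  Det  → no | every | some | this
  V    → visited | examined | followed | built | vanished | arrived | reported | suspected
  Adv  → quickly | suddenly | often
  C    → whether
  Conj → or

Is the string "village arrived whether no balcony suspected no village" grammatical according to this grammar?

Ungrammatical

For S → NP VP, no prefix of the string parses as an NP.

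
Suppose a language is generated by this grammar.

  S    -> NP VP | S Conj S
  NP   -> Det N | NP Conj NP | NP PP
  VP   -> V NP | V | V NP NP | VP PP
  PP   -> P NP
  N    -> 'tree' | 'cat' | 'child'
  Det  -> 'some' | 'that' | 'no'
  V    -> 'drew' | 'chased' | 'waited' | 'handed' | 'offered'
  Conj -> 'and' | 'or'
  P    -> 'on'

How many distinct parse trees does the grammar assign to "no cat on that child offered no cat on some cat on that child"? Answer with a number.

5

Two of the 5 distinct bracketings:
[S [NP [NP [Det no] [N cat]] [PP [P on] [NP [Det that] [N child]]]] [VP [V offered] [NP [NP [Det no] [N cat]] [PP [P on] [NP [NP [Det some] [N cat]] [PP [P on] [NP [Det that] [N child]]]]]]]]
[S [NP [NP [Det no] [N cat]] [PP [P on] [NP [Det that] [N child]]]] [VP [V offered] [NP [NP [NP [Det no] [N cat]] [PP [P on] [NP [Det some] [N cat]]]] [PP [P on] [NP [Det that] [N child]]]]]]
The trees differ in how a recursive rule is bracketed over the same span.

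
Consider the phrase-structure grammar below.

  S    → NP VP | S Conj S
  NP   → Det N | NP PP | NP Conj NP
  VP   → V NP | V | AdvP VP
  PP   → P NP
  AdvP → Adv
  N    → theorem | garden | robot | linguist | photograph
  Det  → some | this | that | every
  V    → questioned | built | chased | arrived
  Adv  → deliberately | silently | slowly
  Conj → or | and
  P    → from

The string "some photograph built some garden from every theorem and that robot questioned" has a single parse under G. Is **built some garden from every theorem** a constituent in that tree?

Yes

[S [S [NP [Det some] [N photograph]] [VP [V built] [NP [NP [Det some] [N garden]] [PP [P from] [NP [Det every] [N theorem]]]]]] [Conj and] [S [NP [Det that] [N robot]] [VP [V questioned]]]]
The words 'built some garden from every theorem' are exhaustively dominated by a single VP node (built by VP → V NP), so they form a constituent.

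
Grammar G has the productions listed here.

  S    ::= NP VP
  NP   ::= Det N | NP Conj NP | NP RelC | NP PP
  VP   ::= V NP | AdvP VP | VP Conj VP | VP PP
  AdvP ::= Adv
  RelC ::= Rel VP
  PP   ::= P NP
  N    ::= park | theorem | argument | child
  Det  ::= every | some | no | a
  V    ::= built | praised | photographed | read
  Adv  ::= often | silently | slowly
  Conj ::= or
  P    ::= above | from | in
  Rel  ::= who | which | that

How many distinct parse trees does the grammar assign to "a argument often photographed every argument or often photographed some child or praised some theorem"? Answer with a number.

Two of the 7 distinct bracketings:
[S [NP [Det a] [N argument]] [VP [AdvP [Adv often]] [VP [VP [V photographed] [NP [Det every] [N argument]]] [Conj or] [VP [AdvP [Adv often]] [VP [VP [V photographed] [NP [Det some] [N child]]] [Conj or] [VP [V praised] [NP [Det some] [N theorem]]]]]]]]
[S [NP [Det a] [N argument]] [VP [AdvP [Adv often]] [VP [VP [V photographed] [NP [Det every] [N argument]]] [Conj or] [VP [VP [AdvP [Adv often]] [VP [V photographed] [NP [Det some] [N child]]]] [Conj or] [VP [V praised] [NP [Det some] [N theorem]]]]]]]
The trees differ in how a recursive rule is bracketed over the same span.

7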